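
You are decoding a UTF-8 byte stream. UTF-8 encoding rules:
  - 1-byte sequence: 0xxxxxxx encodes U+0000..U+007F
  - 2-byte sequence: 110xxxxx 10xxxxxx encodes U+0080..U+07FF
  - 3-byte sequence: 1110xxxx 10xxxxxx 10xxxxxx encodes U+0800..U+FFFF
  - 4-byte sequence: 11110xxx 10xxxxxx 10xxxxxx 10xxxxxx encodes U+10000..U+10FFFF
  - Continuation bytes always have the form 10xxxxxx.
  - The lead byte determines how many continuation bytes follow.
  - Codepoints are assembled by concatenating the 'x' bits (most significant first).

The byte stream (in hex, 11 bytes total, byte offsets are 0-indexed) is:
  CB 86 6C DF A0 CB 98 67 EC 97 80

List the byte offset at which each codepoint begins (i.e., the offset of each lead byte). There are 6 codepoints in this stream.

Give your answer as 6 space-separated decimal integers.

Answer: 0 2 3 5 7 8

Derivation:
Byte[0]=CB: 2-byte lead, need 1 cont bytes. acc=0xB
Byte[1]=86: continuation. acc=(acc<<6)|0x06=0x2C6
Completed: cp=U+02C6 (starts at byte 0)
Byte[2]=6C: 1-byte ASCII. cp=U+006C
Byte[3]=DF: 2-byte lead, need 1 cont bytes. acc=0x1F
Byte[4]=A0: continuation. acc=(acc<<6)|0x20=0x7E0
Completed: cp=U+07E0 (starts at byte 3)
Byte[5]=CB: 2-byte lead, need 1 cont bytes. acc=0xB
Byte[6]=98: continuation. acc=(acc<<6)|0x18=0x2D8
Completed: cp=U+02D8 (starts at byte 5)
Byte[7]=67: 1-byte ASCII. cp=U+0067
Byte[8]=EC: 3-byte lead, need 2 cont bytes. acc=0xC
Byte[9]=97: continuation. acc=(acc<<6)|0x17=0x317
Byte[10]=80: continuation. acc=(acc<<6)|0x00=0xC5C0
Completed: cp=U+C5C0 (starts at byte 8)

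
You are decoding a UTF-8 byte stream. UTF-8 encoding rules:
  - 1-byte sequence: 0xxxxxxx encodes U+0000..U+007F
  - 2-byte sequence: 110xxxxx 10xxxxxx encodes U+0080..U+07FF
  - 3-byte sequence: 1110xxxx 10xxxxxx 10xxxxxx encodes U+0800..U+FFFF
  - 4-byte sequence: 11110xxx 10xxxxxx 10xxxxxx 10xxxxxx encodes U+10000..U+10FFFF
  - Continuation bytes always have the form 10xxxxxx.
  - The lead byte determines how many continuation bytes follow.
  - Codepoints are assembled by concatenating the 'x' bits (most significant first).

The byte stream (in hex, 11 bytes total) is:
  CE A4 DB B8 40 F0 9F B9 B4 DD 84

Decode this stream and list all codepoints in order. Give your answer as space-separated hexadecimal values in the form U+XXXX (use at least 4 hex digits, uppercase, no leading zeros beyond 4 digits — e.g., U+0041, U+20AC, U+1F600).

Byte[0]=CE: 2-byte lead, need 1 cont bytes. acc=0xE
Byte[1]=A4: continuation. acc=(acc<<6)|0x24=0x3A4
Completed: cp=U+03A4 (starts at byte 0)
Byte[2]=DB: 2-byte lead, need 1 cont bytes. acc=0x1B
Byte[3]=B8: continuation. acc=(acc<<6)|0x38=0x6F8
Completed: cp=U+06F8 (starts at byte 2)
Byte[4]=40: 1-byte ASCII. cp=U+0040
Byte[5]=F0: 4-byte lead, need 3 cont bytes. acc=0x0
Byte[6]=9F: continuation. acc=(acc<<6)|0x1F=0x1F
Byte[7]=B9: continuation. acc=(acc<<6)|0x39=0x7F9
Byte[8]=B4: continuation. acc=(acc<<6)|0x34=0x1FE74
Completed: cp=U+1FE74 (starts at byte 5)
Byte[9]=DD: 2-byte lead, need 1 cont bytes. acc=0x1D
Byte[10]=84: continuation. acc=(acc<<6)|0x04=0x744
Completed: cp=U+0744 (starts at byte 9)

Answer: U+03A4 U+06F8 U+0040 U+1FE74 U+0744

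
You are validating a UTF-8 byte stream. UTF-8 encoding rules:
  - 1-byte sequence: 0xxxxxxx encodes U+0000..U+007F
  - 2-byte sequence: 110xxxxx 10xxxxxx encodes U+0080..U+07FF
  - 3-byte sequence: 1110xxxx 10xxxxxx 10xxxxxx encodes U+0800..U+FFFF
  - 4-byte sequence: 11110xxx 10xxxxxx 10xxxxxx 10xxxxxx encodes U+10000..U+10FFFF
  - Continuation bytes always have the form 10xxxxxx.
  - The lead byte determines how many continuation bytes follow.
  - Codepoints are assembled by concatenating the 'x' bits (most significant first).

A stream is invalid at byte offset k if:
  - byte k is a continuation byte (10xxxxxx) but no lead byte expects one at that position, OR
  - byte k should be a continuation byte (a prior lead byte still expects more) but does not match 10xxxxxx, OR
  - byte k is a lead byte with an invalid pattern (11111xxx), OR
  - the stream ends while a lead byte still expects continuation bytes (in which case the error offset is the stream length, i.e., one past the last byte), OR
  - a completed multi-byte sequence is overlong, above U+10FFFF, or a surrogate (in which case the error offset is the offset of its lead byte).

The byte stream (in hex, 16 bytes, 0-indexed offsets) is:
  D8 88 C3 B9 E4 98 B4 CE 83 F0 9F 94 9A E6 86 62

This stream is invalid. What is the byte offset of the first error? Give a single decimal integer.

Byte[0]=D8: 2-byte lead, need 1 cont bytes. acc=0x18
Byte[1]=88: continuation. acc=(acc<<6)|0x08=0x608
Completed: cp=U+0608 (starts at byte 0)
Byte[2]=C3: 2-byte lead, need 1 cont bytes. acc=0x3
Byte[3]=B9: continuation. acc=(acc<<6)|0x39=0xF9
Completed: cp=U+00F9 (starts at byte 2)
Byte[4]=E4: 3-byte lead, need 2 cont bytes. acc=0x4
Byte[5]=98: continuation. acc=(acc<<6)|0x18=0x118
Byte[6]=B4: continuation. acc=(acc<<6)|0x34=0x4634
Completed: cp=U+4634 (starts at byte 4)
Byte[7]=CE: 2-byte lead, need 1 cont bytes. acc=0xE
Byte[8]=83: continuation. acc=(acc<<6)|0x03=0x383
Completed: cp=U+0383 (starts at byte 7)
Byte[9]=F0: 4-byte lead, need 3 cont bytes. acc=0x0
Byte[10]=9F: continuation. acc=(acc<<6)|0x1F=0x1F
Byte[11]=94: continuation. acc=(acc<<6)|0x14=0x7D4
Byte[12]=9A: continuation. acc=(acc<<6)|0x1A=0x1F51A
Completed: cp=U+1F51A (starts at byte 9)
Byte[13]=E6: 3-byte lead, need 2 cont bytes. acc=0x6
Byte[14]=86: continuation. acc=(acc<<6)|0x06=0x186
Byte[15]=62: expected 10xxxxxx continuation. INVALID

Answer: 15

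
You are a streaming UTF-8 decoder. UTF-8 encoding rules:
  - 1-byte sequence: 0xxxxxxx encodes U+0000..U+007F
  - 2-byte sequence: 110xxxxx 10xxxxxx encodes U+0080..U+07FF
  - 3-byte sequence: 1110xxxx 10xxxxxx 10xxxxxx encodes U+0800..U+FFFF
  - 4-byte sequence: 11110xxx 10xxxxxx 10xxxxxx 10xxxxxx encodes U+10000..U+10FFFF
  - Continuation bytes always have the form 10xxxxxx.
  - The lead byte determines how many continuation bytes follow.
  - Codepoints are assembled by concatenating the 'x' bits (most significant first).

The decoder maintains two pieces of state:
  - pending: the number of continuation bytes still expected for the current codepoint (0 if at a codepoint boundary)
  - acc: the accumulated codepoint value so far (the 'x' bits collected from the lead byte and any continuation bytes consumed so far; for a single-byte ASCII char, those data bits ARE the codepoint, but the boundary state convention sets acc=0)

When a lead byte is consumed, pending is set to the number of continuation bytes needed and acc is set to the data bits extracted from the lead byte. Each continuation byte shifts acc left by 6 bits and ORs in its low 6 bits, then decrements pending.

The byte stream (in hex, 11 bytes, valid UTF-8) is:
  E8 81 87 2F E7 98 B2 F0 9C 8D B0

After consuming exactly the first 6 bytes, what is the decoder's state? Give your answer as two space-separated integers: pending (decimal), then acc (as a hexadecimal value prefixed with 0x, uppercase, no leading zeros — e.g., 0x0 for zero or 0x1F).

Answer: 1 0x1D8

Derivation:
Byte[0]=E8: 3-byte lead. pending=2, acc=0x8
Byte[1]=81: continuation. acc=(acc<<6)|0x01=0x201, pending=1
Byte[2]=87: continuation. acc=(acc<<6)|0x07=0x8047, pending=0
Byte[3]=2F: 1-byte. pending=0, acc=0x0
Byte[4]=E7: 3-byte lead. pending=2, acc=0x7
Byte[5]=98: continuation. acc=(acc<<6)|0x18=0x1D8, pending=1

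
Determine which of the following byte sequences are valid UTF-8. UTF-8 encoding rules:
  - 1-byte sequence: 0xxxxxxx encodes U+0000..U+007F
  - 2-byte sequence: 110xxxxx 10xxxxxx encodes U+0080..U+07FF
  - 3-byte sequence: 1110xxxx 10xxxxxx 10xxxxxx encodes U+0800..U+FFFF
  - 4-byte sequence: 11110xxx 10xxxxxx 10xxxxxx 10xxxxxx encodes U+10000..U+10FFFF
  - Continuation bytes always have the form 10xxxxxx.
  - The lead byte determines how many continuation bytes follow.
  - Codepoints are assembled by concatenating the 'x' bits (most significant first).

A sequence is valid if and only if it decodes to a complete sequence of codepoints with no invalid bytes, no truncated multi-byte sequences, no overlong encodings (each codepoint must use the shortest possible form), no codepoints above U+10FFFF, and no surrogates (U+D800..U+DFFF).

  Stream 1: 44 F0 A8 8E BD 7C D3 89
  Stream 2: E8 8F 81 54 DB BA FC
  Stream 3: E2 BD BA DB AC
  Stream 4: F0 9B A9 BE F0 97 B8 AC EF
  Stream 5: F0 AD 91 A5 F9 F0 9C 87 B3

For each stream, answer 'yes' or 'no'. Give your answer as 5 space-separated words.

Answer: yes no yes no no

Derivation:
Stream 1: decodes cleanly. VALID
Stream 2: error at byte offset 6. INVALID
Stream 3: decodes cleanly. VALID
Stream 4: error at byte offset 9. INVALID
Stream 5: error at byte offset 4. INVALID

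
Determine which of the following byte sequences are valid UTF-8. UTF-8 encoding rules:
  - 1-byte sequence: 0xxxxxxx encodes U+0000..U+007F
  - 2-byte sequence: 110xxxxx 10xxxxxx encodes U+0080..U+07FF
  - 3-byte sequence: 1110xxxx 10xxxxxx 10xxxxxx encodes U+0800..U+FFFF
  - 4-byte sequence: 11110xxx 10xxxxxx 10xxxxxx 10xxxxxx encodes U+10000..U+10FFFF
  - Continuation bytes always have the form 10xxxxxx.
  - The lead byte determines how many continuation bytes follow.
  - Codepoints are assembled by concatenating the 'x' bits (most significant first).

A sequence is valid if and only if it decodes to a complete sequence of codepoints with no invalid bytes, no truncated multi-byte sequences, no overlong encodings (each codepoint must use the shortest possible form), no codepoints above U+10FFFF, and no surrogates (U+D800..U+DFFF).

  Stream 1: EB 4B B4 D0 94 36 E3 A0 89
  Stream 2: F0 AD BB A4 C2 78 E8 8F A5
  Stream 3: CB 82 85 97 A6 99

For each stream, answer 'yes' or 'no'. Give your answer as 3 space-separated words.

Stream 1: error at byte offset 1. INVALID
Stream 2: error at byte offset 5. INVALID
Stream 3: error at byte offset 2. INVALID

Answer: no no no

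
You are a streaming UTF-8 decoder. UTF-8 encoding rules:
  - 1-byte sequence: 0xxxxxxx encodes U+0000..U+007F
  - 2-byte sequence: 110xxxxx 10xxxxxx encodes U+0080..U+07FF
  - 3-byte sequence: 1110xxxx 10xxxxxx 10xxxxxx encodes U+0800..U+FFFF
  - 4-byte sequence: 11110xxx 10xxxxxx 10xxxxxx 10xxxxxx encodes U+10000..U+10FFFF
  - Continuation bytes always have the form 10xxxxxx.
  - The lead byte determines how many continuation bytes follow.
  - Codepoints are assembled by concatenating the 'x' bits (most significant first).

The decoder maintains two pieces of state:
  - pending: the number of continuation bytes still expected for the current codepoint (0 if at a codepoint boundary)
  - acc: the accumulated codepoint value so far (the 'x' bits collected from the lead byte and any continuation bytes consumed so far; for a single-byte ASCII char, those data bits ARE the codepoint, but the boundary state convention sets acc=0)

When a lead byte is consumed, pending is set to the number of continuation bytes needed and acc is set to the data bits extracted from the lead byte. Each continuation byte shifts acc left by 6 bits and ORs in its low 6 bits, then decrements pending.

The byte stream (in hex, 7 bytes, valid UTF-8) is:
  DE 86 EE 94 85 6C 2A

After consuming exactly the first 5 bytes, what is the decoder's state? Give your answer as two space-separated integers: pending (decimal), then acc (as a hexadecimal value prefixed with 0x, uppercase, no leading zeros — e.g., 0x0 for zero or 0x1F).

Byte[0]=DE: 2-byte lead. pending=1, acc=0x1E
Byte[1]=86: continuation. acc=(acc<<6)|0x06=0x786, pending=0
Byte[2]=EE: 3-byte lead. pending=2, acc=0xE
Byte[3]=94: continuation. acc=(acc<<6)|0x14=0x394, pending=1
Byte[4]=85: continuation. acc=(acc<<6)|0x05=0xE505, pending=0

Answer: 0 0xE505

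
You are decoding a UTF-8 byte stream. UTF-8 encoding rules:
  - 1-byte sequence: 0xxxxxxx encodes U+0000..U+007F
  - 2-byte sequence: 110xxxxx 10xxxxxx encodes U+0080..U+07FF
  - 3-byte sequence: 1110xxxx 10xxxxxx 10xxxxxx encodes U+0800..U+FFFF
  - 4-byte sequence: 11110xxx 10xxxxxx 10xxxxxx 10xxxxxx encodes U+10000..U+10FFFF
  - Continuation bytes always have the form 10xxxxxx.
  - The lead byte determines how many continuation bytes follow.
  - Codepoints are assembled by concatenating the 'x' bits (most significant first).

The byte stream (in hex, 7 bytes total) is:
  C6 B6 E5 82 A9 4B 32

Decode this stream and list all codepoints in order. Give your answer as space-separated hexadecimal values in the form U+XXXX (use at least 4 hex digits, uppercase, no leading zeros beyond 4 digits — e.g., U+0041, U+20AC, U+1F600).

Answer: U+01B6 U+50A9 U+004B U+0032

Derivation:
Byte[0]=C6: 2-byte lead, need 1 cont bytes. acc=0x6
Byte[1]=B6: continuation. acc=(acc<<6)|0x36=0x1B6
Completed: cp=U+01B6 (starts at byte 0)
Byte[2]=E5: 3-byte lead, need 2 cont bytes. acc=0x5
Byte[3]=82: continuation. acc=(acc<<6)|0x02=0x142
Byte[4]=A9: continuation. acc=(acc<<6)|0x29=0x50A9
Completed: cp=U+50A9 (starts at byte 2)
Byte[5]=4B: 1-byte ASCII. cp=U+004B
Byte[6]=32: 1-byte ASCII. cp=U+0032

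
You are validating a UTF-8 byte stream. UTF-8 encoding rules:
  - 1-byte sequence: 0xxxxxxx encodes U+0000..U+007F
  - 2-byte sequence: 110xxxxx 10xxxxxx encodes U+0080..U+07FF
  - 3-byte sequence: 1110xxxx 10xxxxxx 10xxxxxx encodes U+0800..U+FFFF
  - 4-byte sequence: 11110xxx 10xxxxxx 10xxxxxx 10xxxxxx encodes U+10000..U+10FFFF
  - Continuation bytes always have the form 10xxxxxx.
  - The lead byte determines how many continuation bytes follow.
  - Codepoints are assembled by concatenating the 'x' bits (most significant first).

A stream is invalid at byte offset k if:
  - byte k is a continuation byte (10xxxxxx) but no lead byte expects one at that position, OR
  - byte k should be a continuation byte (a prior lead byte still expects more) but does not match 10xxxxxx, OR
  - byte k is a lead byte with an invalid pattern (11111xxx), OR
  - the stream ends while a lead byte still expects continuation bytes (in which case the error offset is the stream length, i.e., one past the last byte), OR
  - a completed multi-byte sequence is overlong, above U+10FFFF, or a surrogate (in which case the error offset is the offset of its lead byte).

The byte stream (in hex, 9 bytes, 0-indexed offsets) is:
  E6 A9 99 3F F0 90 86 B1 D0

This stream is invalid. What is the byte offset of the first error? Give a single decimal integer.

Answer: 9

Derivation:
Byte[0]=E6: 3-byte lead, need 2 cont bytes. acc=0x6
Byte[1]=A9: continuation. acc=(acc<<6)|0x29=0x1A9
Byte[2]=99: continuation. acc=(acc<<6)|0x19=0x6A59
Completed: cp=U+6A59 (starts at byte 0)
Byte[3]=3F: 1-byte ASCII. cp=U+003F
Byte[4]=F0: 4-byte lead, need 3 cont bytes. acc=0x0
Byte[5]=90: continuation. acc=(acc<<6)|0x10=0x10
Byte[6]=86: continuation. acc=(acc<<6)|0x06=0x406
Byte[7]=B1: continuation. acc=(acc<<6)|0x31=0x101B1
Completed: cp=U+101B1 (starts at byte 4)
Byte[8]=D0: 2-byte lead, need 1 cont bytes. acc=0x10
Byte[9]: stream ended, expected continuation. INVALID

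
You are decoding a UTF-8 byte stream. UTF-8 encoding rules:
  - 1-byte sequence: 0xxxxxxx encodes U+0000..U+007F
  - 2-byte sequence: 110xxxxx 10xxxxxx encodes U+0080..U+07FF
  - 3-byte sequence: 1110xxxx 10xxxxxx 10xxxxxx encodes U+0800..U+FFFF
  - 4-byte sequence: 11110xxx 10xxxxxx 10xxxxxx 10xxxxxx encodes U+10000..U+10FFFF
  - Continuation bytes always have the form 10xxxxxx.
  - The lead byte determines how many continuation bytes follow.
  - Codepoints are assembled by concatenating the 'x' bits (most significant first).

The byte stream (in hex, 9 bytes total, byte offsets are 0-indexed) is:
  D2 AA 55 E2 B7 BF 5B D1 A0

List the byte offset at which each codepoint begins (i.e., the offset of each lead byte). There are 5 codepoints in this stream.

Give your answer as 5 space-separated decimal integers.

Answer: 0 2 3 6 7

Derivation:
Byte[0]=D2: 2-byte lead, need 1 cont bytes. acc=0x12
Byte[1]=AA: continuation. acc=(acc<<6)|0x2A=0x4AA
Completed: cp=U+04AA (starts at byte 0)
Byte[2]=55: 1-byte ASCII. cp=U+0055
Byte[3]=E2: 3-byte lead, need 2 cont bytes. acc=0x2
Byte[4]=B7: continuation. acc=(acc<<6)|0x37=0xB7
Byte[5]=BF: continuation. acc=(acc<<6)|0x3F=0x2DFF
Completed: cp=U+2DFF (starts at byte 3)
Byte[6]=5B: 1-byte ASCII. cp=U+005B
Byte[7]=D1: 2-byte lead, need 1 cont bytes. acc=0x11
Byte[8]=A0: continuation. acc=(acc<<6)|0x20=0x460
Completed: cp=U+0460 (starts at byte 7)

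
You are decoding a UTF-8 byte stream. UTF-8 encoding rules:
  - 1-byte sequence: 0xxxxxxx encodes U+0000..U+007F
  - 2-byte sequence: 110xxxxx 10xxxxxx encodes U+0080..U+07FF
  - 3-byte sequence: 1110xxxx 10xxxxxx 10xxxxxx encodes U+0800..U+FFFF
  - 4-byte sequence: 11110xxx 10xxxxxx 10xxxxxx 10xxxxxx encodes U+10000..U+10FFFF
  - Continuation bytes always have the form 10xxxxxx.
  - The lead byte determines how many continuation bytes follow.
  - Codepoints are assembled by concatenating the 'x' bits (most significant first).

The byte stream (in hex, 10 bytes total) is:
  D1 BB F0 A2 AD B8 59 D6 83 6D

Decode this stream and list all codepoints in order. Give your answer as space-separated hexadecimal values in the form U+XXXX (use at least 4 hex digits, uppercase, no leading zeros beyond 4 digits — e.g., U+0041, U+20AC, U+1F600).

Byte[0]=D1: 2-byte lead, need 1 cont bytes. acc=0x11
Byte[1]=BB: continuation. acc=(acc<<6)|0x3B=0x47B
Completed: cp=U+047B (starts at byte 0)
Byte[2]=F0: 4-byte lead, need 3 cont bytes. acc=0x0
Byte[3]=A2: continuation. acc=(acc<<6)|0x22=0x22
Byte[4]=AD: continuation. acc=(acc<<6)|0x2D=0x8AD
Byte[5]=B8: continuation. acc=(acc<<6)|0x38=0x22B78
Completed: cp=U+22B78 (starts at byte 2)
Byte[6]=59: 1-byte ASCII. cp=U+0059
Byte[7]=D6: 2-byte lead, need 1 cont bytes. acc=0x16
Byte[8]=83: continuation. acc=(acc<<6)|0x03=0x583
Completed: cp=U+0583 (starts at byte 7)
Byte[9]=6D: 1-byte ASCII. cp=U+006D

Answer: U+047B U+22B78 U+0059 U+0583 U+006D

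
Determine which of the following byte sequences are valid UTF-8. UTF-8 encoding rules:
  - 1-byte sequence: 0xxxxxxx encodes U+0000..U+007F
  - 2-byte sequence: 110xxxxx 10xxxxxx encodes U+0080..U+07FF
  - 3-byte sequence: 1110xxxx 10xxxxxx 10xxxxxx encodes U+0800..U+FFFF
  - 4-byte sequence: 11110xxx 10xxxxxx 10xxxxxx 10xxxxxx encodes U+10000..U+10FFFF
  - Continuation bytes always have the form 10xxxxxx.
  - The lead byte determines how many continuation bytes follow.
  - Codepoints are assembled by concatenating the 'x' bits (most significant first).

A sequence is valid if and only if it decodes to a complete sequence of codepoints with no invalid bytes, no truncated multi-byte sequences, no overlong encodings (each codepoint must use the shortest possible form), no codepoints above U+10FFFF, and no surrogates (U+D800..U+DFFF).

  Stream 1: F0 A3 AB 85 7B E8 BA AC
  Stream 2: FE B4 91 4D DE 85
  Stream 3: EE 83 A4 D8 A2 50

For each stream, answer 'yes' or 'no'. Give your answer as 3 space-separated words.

Answer: yes no yes

Derivation:
Stream 1: decodes cleanly. VALID
Stream 2: error at byte offset 0. INVALID
Stream 3: decodes cleanly. VALID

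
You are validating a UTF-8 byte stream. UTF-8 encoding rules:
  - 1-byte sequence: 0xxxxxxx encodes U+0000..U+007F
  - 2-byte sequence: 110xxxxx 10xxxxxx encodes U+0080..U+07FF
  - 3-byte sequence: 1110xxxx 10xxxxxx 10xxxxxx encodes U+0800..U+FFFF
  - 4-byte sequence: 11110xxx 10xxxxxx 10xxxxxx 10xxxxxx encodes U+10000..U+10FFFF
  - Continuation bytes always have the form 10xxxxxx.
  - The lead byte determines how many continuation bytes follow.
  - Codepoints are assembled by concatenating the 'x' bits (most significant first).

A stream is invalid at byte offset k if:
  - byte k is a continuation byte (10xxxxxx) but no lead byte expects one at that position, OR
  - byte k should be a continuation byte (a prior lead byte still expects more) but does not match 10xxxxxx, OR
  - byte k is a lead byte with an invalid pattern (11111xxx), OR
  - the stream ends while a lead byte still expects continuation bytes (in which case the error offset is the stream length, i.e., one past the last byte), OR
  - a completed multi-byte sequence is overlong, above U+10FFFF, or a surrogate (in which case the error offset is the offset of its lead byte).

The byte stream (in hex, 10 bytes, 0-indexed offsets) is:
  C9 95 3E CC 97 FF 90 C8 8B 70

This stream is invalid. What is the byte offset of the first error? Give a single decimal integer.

Byte[0]=C9: 2-byte lead, need 1 cont bytes. acc=0x9
Byte[1]=95: continuation. acc=(acc<<6)|0x15=0x255
Completed: cp=U+0255 (starts at byte 0)
Byte[2]=3E: 1-byte ASCII. cp=U+003E
Byte[3]=CC: 2-byte lead, need 1 cont bytes. acc=0xC
Byte[4]=97: continuation. acc=(acc<<6)|0x17=0x317
Completed: cp=U+0317 (starts at byte 3)
Byte[5]=FF: INVALID lead byte (not 0xxx/110x/1110/11110)

Answer: 5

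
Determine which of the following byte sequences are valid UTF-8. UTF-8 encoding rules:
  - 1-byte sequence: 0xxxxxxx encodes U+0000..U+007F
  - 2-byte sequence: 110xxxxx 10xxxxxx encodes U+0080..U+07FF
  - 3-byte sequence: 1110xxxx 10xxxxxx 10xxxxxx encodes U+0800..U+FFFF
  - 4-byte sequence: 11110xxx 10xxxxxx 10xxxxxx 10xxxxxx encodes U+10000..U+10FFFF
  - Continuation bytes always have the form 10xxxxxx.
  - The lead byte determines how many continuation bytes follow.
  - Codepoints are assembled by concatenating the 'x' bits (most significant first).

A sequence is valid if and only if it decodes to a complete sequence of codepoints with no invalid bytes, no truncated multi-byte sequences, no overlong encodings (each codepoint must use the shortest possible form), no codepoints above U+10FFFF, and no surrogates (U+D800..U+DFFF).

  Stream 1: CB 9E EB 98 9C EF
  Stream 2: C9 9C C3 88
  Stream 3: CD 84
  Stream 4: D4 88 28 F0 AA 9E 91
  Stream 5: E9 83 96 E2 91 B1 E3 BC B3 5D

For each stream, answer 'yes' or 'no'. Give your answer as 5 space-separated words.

Answer: no yes yes yes yes

Derivation:
Stream 1: error at byte offset 6. INVALID
Stream 2: decodes cleanly. VALID
Stream 3: decodes cleanly. VALID
Stream 4: decodes cleanly. VALID
Stream 5: decodes cleanly. VALID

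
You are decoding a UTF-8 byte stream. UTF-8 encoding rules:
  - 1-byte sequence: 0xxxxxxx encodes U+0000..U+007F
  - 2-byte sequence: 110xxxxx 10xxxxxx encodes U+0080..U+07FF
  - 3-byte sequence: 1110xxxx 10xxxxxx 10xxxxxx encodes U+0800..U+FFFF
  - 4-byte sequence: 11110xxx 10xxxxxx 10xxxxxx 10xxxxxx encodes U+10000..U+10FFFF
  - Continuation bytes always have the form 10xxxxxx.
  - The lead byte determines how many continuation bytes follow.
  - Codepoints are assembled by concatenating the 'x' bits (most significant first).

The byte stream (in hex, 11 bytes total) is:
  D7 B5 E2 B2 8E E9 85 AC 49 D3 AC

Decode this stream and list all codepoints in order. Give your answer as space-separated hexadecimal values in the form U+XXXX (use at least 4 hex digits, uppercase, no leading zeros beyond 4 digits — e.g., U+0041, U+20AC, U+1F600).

Answer: U+05F5 U+2C8E U+916C U+0049 U+04EC

Derivation:
Byte[0]=D7: 2-byte lead, need 1 cont bytes. acc=0x17
Byte[1]=B5: continuation. acc=(acc<<6)|0x35=0x5F5
Completed: cp=U+05F5 (starts at byte 0)
Byte[2]=E2: 3-byte lead, need 2 cont bytes. acc=0x2
Byte[3]=B2: continuation. acc=(acc<<6)|0x32=0xB2
Byte[4]=8E: continuation. acc=(acc<<6)|0x0E=0x2C8E
Completed: cp=U+2C8E (starts at byte 2)
Byte[5]=E9: 3-byte lead, need 2 cont bytes. acc=0x9
Byte[6]=85: continuation. acc=(acc<<6)|0x05=0x245
Byte[7]=AC: continuation. acc=(acc<<6)|0x2C=0x916C
Completed: cp=U+916C (starts at byte 5)
Byte[8]=49: 1-byte ASCII. cp=U+0049
Byte[9]=D3: 2-byte lead, need 1 cont bytes. acc=0x13
Byte[10]=AC: continuation. acc=(acc<<6)|0x2C=0x4EC
Completed: cp=U+04EC (starts at byte 9)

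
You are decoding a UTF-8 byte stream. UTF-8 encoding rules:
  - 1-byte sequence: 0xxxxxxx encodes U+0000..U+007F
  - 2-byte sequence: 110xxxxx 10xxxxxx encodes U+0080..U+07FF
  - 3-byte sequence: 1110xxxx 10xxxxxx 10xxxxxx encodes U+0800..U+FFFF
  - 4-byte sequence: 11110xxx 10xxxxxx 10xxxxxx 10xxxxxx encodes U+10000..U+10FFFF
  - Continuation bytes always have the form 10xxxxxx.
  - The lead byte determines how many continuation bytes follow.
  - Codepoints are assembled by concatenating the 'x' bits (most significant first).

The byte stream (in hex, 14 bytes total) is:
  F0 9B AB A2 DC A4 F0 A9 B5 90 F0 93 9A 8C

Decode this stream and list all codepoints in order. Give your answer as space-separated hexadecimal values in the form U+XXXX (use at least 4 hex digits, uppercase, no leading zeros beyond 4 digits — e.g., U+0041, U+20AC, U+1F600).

Answer: U+1BAE2 U+0724 U+29D50 U+1368C

Derivation:
Byte[0]=F0: 4-byte lead, need 3 cont bytes. acc=0x0
Byte[1]=9B: continuation. acc=(acc<<6)|0x1B=0x1B
Byte[2]=AB: continuation. acc=(acc<<6)|0x2B=0x6EB
Byte[3]=A2: continuation. acc=(acc<<6)|0x22=0x1BAE2
Completed: cp=U+1BAE2 (starts at byte 0)
Byte[4]=DC: 2-byte lead, need 1 cont bytes. acc=0x1C
Byte[5]=A4: continuation. acc=(acc<<6)|0x24=0x724
Completed: cp=U+0724 (starts at byte 4)
Byte[6]=F0: 4-byte lead, need 3 cont bytes. acc=0x0
Byte[7]=A9: continuation. acc=(acc<<6)|0x29=0x29
Byte[8]=B5: continuation. acc=(acc<<6)|0x35=0xA75
Byte[9]=90: continuation. acc=(acc<<6)|0x10=0x29D50
Completed: cp=U+29D50 (starts at byte 6)
Byte[10]=F0: 4-byte lead, need 3 cont bytes. acc=0x0
Byte[11]=93: continuation. acc=(acc<<6)|0x13=0x13
Byte[12]=9A: continuation. acc=(acc<<6)|0x1A=0x4DA
Byte[13]=8C: continuation. acc=(acc<<6)|0x0C=0x1368C
Completed: cp=U+1368C (starts at byte 10)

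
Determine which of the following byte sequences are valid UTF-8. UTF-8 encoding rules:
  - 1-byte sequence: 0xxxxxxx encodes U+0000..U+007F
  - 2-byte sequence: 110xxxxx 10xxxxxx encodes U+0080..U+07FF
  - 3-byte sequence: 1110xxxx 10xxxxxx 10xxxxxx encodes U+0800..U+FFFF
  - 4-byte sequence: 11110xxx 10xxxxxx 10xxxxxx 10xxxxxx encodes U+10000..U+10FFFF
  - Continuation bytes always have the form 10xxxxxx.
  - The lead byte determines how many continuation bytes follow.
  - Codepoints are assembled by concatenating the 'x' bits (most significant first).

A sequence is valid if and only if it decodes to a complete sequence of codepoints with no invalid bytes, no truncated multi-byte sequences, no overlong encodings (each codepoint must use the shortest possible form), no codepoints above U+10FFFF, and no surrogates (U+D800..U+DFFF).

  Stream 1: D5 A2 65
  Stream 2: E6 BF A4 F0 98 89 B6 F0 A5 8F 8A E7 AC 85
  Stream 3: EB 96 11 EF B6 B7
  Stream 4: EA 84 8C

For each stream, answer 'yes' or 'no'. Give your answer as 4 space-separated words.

Answer: yes yes no yes

Derivation:
Stream 1: decodes cleanly. VALID
Stream 2: decodes cleanly. VALID
Stream 3: error at byte offset 2. INVALID
Stream 4: decodes cleanly. VALID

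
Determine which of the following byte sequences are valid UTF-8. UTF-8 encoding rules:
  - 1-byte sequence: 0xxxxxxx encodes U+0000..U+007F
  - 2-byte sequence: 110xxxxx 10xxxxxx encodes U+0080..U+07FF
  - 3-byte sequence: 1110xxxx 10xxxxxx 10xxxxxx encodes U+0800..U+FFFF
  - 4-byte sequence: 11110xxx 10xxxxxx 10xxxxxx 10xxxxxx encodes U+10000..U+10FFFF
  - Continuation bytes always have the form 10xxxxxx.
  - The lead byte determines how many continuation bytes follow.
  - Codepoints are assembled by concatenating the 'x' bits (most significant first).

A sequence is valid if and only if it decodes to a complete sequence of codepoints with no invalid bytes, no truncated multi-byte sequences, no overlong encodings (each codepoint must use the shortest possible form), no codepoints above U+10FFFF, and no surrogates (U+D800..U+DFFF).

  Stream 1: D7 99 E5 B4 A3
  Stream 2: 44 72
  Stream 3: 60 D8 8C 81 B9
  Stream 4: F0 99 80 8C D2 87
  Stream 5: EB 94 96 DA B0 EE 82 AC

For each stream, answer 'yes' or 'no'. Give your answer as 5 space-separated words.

Stream 1: decodes cleanly. VALID
Stream 2: decodes cleanly. VALID
Stream 3: error at byte offset 3. INVALID
Stream 4: decodes cleanly. VALID
Stream 5: decodes cleanly. VALID

Answer: yes yes no yes yes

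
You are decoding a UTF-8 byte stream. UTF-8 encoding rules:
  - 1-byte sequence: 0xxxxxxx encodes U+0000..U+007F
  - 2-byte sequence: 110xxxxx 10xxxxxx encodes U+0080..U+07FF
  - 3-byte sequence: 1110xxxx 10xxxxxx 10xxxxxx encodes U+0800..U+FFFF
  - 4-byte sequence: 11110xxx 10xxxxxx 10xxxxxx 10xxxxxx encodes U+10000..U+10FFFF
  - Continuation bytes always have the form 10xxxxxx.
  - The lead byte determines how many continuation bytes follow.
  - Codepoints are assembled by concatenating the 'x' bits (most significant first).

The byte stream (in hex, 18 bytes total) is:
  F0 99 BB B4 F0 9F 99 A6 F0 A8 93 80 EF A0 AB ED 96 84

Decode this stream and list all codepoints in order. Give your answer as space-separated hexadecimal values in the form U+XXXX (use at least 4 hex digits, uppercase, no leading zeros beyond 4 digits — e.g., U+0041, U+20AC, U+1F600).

Byte[0]=F0: 4-byte lead, need 3 cont bytes. acc=0x0
Byte[1]=99: continuation. acc=(acc<<6)|0x19=0x19
Byte[2]=BB: continuation. acc=(acc<<6)|0x3B=0x67B
Byte[3]=B4: continuation. acc=(acc<<6)|0x34=0x19EF4
Completed: cp=U+19EF4 (starts at byte 0)
Byte[4]=F0: 4-byte lead, need 3 cont bytes. acc=0x0
Byte[5]=9F: continuation. acc=(acc<<6)|0x1F=0x1F
Byte[6]=99: continuation. acc=(acc<<6)|0x19=0x7D9
Byte[7]=A6: continuation. acc=(acc<<6)|0x26=0x1F666
Completed: cp=U+1F666 (starts at byte 4)
Byte[8]=F0: 4-byte lead, need 3 cont bytes. acc=0x0
Byte[9]=A8: continuation. acc=(acc<<6)|0x28=0x28
Byte[10]=93: continuation. acc=(acc<<6)|0x13=0xA13
Byte[11]=80: continuation. acc=(acc<<6)|0x00=0x284C0
Completed: cp=U+284C0 (starts at byte 8)
Byte[12]=EF: 3-byte lead, need 2 cont bytes. acc=0xF
Byte[13]=A0: continuation. acc=(acc<<6)|0x20=0x3E0
Byte[14]=AB: continuation. acc=(acc<<6)|0x2B=0xF82B
Completed: cp=U+F82B (starts at byte 12)
Byte[15]=ED: 3-byte lead, need 2 cont bytes. acc=0xD
Byte[16]=96: continuation. acc=(acc<<6)|0x16=0x356
Byte[17]=84: continuation. acc=(acc<<6)|0x04=0xD584
Completed: cp=U+D584 (starts at byte 15)

Answer: U+19EF4 U+1F666 U+284C0 U+F82B U+D584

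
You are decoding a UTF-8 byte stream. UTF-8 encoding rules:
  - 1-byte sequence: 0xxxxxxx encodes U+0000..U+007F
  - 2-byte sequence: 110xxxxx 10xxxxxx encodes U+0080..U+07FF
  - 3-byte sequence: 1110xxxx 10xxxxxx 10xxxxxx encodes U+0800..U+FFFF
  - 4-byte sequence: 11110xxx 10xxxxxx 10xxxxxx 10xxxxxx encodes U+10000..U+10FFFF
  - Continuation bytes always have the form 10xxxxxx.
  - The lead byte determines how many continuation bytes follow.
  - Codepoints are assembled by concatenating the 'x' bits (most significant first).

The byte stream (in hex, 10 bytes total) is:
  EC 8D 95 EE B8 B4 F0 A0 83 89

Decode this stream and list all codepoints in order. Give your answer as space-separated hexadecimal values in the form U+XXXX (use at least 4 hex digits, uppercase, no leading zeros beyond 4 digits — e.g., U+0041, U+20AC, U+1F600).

Byte[0]=EC: 3-byte lead, need 2 cont bytes. acc=0xC
Byte[1]=8D: continuation. acc=(acc<<6)|0x0D=0x30D
Byte[2]=95: continuation. acc=(acc<<6)|0x15=0xC355
Completed: cp=U+C355 (starts at byte 0)
Byte[3]=EE: 3-byte lead, need 2 cont bytes. acc=0xE
Byte[4]=B8: continuation. acc=(acc<<6)|0x38=0x3B8
Byte[5]=B4: continuation. acc=(acc<<6)|0x34=0xEE34
Completed: cp=U+EE34 (starts at byte 3)
Byte[6]=F0: 4-byte lead, need 3 cont bytes. acc=0x0
Byte[7]=A0: continuation. acc=(acc<<6)|0x20=0x20
Byte[8]=83: continuation. acc=(acc<<6)|0x03=0x803
Byte[9]=89: continuation. acc=(acc<<6)|0x09=0x200C9
Completed: cp=U+200C9 (starts at byte 6)

Answer: U+C355 U+EE34 U+200C9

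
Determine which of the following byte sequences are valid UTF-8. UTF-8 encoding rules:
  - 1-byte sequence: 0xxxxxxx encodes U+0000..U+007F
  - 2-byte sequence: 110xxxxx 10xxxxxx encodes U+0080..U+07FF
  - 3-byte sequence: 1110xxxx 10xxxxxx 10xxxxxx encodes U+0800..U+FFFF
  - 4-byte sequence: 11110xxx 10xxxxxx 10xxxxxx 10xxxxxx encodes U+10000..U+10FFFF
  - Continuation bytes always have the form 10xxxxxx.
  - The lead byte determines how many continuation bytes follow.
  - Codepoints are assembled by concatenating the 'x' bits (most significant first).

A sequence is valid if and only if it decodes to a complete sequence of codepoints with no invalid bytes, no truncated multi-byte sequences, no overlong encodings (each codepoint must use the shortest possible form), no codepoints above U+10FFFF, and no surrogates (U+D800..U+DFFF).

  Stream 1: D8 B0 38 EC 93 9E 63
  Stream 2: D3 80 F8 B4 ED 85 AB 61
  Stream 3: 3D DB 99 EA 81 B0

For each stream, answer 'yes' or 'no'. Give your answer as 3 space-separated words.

Answer: yes no yes

Derivation:
Stream 1: decodes cleanly. VALID
Stream 2: error at byte offset 2. INVALID
Stream 3: decodes cleanly. VALID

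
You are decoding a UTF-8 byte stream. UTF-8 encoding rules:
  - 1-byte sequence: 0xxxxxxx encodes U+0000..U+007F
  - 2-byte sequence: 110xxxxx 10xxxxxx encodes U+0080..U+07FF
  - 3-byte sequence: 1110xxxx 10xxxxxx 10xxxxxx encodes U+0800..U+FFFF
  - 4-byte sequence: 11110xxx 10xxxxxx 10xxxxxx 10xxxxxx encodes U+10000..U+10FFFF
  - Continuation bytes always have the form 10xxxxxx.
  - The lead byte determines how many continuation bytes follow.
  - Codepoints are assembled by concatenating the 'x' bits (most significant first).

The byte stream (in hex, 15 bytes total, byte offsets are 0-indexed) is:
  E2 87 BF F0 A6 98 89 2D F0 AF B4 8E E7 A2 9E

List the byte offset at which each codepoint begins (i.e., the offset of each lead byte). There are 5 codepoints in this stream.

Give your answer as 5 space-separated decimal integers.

Byte[0]=E2: 3-byte lead, need 2 cont bytes. acc=0x2
Byte[1]=87: continuation. acc=(acc<<6)|0x07=0x87
Byte[2]=BF: continuation. acc=(acc<<6)|0x3F=0x21FF
Completed: cp=U+21FF (starts at byte 0)
Byte[3]=F0: 4-byte lead, need 3 cont bytes. acc=0x0
Byte[4]=A6: continuation. acc=(acc<<6)|0x26=0x26
Byte[5]=98: continuation. acc=(acc<<6)|0x18=0x998
Byte[6]=89: continuation. acc=(acc<<6)|0x09=0x26609
Completed: cp=U+26609 (starts at byte 3)
Byte[7]=2D: 1-byte ASCII. cp=U+002D
Byte[8]=F0: 4-byte lead, need 3 cont bytes. acc=0x0
Byte[9]=AF: continuation. acc=(acc<<6)|0x2F=0x2F
Byte[10]=B4: continuation. acc=(acc<<6)|0x34=0xBF4
Byte[11]=8E: continuation. acc=(acc<<6)|0x0E=0x2FD0E
Completed: cp=U+2FD0E (starts at byte 8)
Byte[12]=E7: 3-byte lead, need 2 cont bytes. acc=0x7
Byte[13]=A2: continuation. acc=(acc<<6)|0x22=0x1E2
Byte[14]=9E: continuation. acc=(acc<<6)|0x1E=0x789E
Completed: cp=U+789E (starts at byte 12)

Answer: 0 3 7 8 12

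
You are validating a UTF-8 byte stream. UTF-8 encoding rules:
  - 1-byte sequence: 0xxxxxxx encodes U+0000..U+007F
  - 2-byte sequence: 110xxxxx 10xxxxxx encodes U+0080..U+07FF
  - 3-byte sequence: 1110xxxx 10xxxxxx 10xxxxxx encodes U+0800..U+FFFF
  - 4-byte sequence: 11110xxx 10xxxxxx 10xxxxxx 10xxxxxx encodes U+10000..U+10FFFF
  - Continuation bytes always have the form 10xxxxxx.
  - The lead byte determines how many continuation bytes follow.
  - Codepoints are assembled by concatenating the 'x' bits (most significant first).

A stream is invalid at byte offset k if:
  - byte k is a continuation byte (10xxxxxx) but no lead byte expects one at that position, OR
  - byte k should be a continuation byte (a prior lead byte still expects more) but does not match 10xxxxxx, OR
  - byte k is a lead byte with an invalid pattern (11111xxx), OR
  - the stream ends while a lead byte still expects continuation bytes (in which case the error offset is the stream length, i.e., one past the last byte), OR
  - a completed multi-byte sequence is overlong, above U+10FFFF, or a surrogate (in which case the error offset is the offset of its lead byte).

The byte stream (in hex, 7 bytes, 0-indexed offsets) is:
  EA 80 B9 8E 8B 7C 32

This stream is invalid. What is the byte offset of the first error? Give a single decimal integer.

Answer: 3

Derivation:
Byte[0]=EA: 3-byte lead, need 2 cont bytes. acc=0xA
Byte[1]=80: continuation. acc=(acc<<6)|0x00=0x280
Byte[2]=B9: continuation. acc=(acc<<6)|0x39=0xA039
Completed: cp=U+A039 (starts at byte 0)
Byte[3]=8E: INVALID lead byte (not 0xxx/110x/1110/11110)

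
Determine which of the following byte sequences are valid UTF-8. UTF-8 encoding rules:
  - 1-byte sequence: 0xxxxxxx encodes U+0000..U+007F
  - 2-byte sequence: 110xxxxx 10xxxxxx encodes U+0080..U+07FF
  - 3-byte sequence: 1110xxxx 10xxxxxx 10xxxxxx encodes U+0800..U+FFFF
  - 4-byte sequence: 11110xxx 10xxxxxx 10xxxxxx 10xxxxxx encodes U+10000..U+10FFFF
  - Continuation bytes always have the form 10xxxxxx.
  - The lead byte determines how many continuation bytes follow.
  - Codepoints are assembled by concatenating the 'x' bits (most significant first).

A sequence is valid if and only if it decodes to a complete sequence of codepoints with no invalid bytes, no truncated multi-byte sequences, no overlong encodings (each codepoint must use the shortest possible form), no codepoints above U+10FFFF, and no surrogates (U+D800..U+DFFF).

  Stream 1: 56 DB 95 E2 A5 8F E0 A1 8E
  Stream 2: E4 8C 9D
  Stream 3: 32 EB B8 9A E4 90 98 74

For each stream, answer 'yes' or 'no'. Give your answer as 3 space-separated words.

Answer: yes yes yes

Derivation:
Stream 1: decodes cleanly. VALID
Stream 2: decodes cleanly. VALID
Stream 3: decodes cleanly. VALID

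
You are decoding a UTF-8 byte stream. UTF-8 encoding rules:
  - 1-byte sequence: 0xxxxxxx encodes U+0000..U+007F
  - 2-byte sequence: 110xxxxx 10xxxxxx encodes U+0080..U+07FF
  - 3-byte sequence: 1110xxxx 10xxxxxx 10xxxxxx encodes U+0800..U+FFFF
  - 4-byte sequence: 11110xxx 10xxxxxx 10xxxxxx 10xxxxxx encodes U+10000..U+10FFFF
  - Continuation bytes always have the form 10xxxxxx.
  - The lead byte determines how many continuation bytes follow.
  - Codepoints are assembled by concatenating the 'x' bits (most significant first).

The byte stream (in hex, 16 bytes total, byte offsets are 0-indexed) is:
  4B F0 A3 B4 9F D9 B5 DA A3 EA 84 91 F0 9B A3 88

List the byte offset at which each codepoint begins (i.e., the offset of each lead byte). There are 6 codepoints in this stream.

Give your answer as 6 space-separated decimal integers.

Answer: 0 1 5 7 9 12

Derivation:
Byte[0]=4B: 1-byte ASCII. cp=U+004B
Byte[1]=F0: 4-byte lead, need 3 cont bytes. acc=0x0
Byte[2]=A3: continuation. acc=(acc<<6)|0x23=0x23
Byte[3]=B4: continuation. acc=(acc<<6)|0x34=0x8F4
Byte[4]=9F: continuation. acc=(acc<<6)|0x1F=0x23D1F
Completed: cp=U+23D1F (starts at byte 1)
Byte[5]=D9: 2-byte lead, need 1 cont bytes. acc=0x19
Byte[6]=B5: continuation. acc=(acc<<6)|0x35=0x675
Completed: cp=U+0675 (starts at byte 5)
Byte[7]=DA: 2-byte lead, need 1 cont bytes. acc=0x1A
Byte[8]=A3: continuation. acc=(acc<<6)|0x23=0x6A3
Completed: cp=U+06A3 (starts at byte 7)
Byte[9]=EA: 3-byte lead, need 2 cont bytes. acc=0xA
Byte[10]=84: continuation. acc=(acc<<6)|0x04=0x284
Byte[11]=91: continuation. acc=(acc<<6)|0x11=0xA111
Completed: cp=U+A111 (starts at byte 9)
Byte[12]=F0: 4-byte lead, need 3 cont bytes. acc=0x0
Byte[13]=9B: continuation. acc=(acc<<6)|0x1B=0x1B
Byte[14]=A3: continuation. acc=(acc<<6)|0x23=0x6E3
Byte[15]=88: continuation. acc=(acc<<6)|0x08=0x1B8C8
Completed: cp=U+1B8C8 (starts at byte 12)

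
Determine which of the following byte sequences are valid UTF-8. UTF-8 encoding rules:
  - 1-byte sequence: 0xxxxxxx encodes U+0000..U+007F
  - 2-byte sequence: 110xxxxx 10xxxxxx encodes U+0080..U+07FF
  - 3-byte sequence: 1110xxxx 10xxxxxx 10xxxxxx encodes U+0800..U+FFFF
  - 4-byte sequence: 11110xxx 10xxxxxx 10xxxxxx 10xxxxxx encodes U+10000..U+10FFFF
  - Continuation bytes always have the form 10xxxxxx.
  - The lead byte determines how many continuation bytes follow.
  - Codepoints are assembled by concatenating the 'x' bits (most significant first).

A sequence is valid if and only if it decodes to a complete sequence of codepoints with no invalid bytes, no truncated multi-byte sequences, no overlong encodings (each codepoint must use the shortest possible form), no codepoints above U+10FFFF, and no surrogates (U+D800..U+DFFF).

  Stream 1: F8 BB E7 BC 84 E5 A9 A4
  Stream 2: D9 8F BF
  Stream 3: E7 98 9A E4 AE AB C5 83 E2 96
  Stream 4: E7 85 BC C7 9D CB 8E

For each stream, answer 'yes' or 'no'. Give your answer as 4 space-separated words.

Stream 1: error at byte offset 0. INVALID
Stream 2: error at byte offset 2. INVALID
Stream 3: error at byte offset 10. INVALID
Stream 4: decodes cleanly. VALID

Answer: no no no yes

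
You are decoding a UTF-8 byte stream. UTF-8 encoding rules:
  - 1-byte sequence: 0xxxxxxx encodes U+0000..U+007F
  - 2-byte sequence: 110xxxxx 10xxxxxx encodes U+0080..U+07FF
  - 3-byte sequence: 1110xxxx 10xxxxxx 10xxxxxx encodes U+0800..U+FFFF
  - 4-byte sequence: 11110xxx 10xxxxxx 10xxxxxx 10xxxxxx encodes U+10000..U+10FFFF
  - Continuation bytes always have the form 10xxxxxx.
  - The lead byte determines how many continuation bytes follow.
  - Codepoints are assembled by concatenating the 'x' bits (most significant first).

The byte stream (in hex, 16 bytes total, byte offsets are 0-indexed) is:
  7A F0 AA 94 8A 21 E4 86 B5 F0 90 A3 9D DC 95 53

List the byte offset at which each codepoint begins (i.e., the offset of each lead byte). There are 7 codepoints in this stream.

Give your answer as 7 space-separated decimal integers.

Answer: 0 1 5 6 9 13 15

Derivation:
Byte[0]=7A: 1-byte ASCII. cp=U+007A
Byte[1]=F0: 4-byte lead, need 3 cont bytes. acc=0x0
Byte[2]=AA: continuation. acc=(acc<<6)|0x2A=0x2A
Byte[3]=94: continuation. acc=(acc<<6)|0x14=0xA94
Byte[4]=8A: continuation. acc=(acc<<6)|0x0A=0x2A50A
Completed: cp=U+2A50A (starts at byte 1)
Byte[5]=21: 1-byte ASCII. cp=U+0021
Byte[6]=E4: 3-byte lead, need 2 cont bytes. acc=0x4
Byte[7]=86: continuation. acc=(acc<<6)|0x06=0x106
Byte[8]=B5: continuation. acc=(acc<<6)|0x35=0x41B5
Completed: cp=U+41B5 (starts at byte 6)
Byte[9]=F0: 4-byte lead, need 3 cont bytes. acc=0x0
Byte[10]=90: continuation. acc=(acc<<6)|0x10=0x10
Byte[11]=A3: continuation. acc=(acc<<6)|0x23=0x423
Byte[12]=9D: continuation. acc=(acc<<6)|0x1D=0x108DD
Completed: cp=U+108DD (starts at byte 9)
Byte[13]=DC: 2-byte lead, need 1 cont bytes. acc=0x1C
Byte[14]=95: continuation. acc=(acc<<6)|0x15=0x715
Completed: cp=U+0715 (starts at byte 13)
Byte[15]=53: 1-byte ASCII. cp=U+0053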